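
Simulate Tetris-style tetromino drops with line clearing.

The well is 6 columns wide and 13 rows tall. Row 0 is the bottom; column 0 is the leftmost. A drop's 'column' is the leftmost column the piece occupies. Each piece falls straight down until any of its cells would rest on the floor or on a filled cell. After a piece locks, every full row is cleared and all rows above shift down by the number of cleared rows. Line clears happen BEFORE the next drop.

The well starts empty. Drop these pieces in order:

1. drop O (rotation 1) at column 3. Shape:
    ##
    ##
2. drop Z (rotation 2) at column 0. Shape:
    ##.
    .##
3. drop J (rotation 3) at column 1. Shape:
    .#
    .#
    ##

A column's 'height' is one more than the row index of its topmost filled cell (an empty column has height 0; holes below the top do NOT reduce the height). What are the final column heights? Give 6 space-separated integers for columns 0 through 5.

Drop 1: O rot1 at col 3 lands with bottom-row=0; cleared 0 line(s) (total 0); column heights now [0 0 0 2 2 0], max=2
Drop 2: Z rot2 at col 0 lands with bottom-row=0; cleared 0 line(s) (total 0); column heights now [2 2 1 2 2 0], max=2
Drop 3: J rot3 at col 1 lands with bottom-row=2; cleared 0 line(s) (total 0); column heights now [2 3 5 2 2 0], max=5

Answer: 2 3 5 2 2 0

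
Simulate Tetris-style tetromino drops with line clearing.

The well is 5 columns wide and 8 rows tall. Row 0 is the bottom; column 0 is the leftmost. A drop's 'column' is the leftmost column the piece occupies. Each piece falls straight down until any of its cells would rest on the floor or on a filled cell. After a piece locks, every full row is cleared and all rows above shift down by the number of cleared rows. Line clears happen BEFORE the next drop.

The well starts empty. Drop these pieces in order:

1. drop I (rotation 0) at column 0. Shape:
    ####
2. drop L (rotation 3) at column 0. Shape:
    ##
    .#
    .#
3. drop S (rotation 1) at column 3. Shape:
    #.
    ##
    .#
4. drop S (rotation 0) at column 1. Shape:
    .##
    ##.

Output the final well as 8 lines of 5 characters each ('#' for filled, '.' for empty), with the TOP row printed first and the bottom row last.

Drop 1: I rot0 at col 0 lands with bottom-row=0; cleared 0 line(s) (total 0); column heights now [1 1 1 1 0], max=1
Drop 2: L rot3 at col 0 lands with bottom-row=1; cleared 0 line(s) (total 0); column heights now [4 4 1 1 0], max=4
Drop 3: S rot1 at col 3 lands with bottom-row=0; cleared 1 line(s) (total 1); column heights now [3 3 0 2 1], max=3
Drop 4: S rot0 at col 1 lands with bottom-row=3; cleared 0 line(s) (total 1); column heights now [3 4 5 5 1], max=5

Answer: .....
.....
.....
..##.
.##..
##...
.#.#.
.#.##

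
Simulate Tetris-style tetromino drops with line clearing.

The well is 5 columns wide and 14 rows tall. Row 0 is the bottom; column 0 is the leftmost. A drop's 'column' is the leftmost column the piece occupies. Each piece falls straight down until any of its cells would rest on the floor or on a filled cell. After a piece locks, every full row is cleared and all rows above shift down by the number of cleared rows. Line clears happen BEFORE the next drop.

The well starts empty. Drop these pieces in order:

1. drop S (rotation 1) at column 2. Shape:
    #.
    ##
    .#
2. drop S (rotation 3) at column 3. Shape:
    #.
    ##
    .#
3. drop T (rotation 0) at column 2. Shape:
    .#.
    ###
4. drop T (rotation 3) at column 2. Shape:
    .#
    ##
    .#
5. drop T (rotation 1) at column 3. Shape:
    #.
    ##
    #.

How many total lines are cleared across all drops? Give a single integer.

Drop 1: S rot1 at col 2 lands with bottom-row=0; cleared 0 line(s) (total 0); column heights now [0 0 3 2 0], max=3
Drop 2: S rot3 at col 3 lands with bottom-row=1; cleared 0 line(s) (total 0); column heights now [0 0 3 4 3], max=4
Drop 3: T rot0 at col 2 lands with bottom-row=4; cleared 0 line(s) (total 0); column heights now [0 0 5 6 5], max=6
Drop 4: T rot3 at col 2 lands with bottom-row=6; cleared 0 line(s) (total 0); column heights now [0 0 8 9 5], max=9
Drop 5: T rot1 at col 3 lands with bottom-row=9; cleared 0 line(s) (total 0); column heights now [0 0 8 12 11], max=12

Answer: 0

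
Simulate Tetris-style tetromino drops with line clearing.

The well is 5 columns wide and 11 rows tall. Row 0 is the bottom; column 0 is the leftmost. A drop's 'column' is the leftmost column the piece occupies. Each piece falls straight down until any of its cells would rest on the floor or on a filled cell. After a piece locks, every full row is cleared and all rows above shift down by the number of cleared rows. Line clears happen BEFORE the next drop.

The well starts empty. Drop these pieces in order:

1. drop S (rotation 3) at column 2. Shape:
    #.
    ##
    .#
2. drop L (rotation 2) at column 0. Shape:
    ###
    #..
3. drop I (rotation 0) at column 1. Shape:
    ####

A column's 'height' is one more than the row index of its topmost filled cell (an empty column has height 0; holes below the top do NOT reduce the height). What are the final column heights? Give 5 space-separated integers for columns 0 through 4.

Drop 1: S rot3 at col 2 lands with bottom-row=0; cleared 0 line(s) (total 0); column heights now [0 0 3 2 0], max=3
Drop 2: L rot2 at col 0 lands with bottom-row=2; cleared 0 line(s) (total 0); column heights now [4 4 4 2 0], max=4
Drop 3: I rot0 at col 1 lands with bottom-row=4; cleared 0 line(s) (total 0); column heights now [4 5 5 5 5], max=5

Answer: 4 5 5 5 5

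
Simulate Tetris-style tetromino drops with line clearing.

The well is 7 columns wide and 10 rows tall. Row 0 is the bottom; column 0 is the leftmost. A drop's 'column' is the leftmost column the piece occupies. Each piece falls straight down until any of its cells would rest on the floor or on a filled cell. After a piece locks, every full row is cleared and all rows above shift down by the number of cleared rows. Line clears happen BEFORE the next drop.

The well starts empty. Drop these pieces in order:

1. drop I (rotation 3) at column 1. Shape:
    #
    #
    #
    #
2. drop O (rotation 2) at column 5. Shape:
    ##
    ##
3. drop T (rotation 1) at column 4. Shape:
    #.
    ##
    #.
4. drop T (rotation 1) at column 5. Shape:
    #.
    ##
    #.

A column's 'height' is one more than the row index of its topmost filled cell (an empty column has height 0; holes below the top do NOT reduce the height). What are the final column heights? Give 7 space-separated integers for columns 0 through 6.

Answer: 0 4 0 0 4 6 5

Derivation:
Drop 1: I rot3 at col 1 lands with bottom-row=0; cleared 0 line(s) (total 0); column heights now [0 4 0 0 0 0 0], max=4
Drop 2: O rot2 at col 5 lands with bottom-row=0; cleared 0 line(s) (total 0); column heights now [0 4 0 0 0 2 2], max=4
Drop 3: T rot1 at col 4 lands with bottom-row=1; cleared 0 line(s) (total 0); column heights now [0 4 0 0 4 3 2], max=4
Drop 4: T rot1 at col 5 lands with bottom-row=3; cleared 0 line(s) (total 0); column heights now [0 4 0 0 4 6 5], max=6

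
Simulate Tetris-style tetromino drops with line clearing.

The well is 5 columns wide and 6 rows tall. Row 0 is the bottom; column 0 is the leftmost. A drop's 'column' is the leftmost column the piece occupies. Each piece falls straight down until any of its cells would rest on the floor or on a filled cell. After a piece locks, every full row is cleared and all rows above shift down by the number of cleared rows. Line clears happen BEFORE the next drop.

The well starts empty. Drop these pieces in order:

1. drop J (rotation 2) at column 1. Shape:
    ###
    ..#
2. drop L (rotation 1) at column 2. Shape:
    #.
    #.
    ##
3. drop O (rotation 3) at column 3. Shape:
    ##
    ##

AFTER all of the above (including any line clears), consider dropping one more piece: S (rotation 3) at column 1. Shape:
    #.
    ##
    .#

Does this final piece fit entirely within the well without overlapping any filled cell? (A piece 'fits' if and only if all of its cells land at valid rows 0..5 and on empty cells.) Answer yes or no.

Answer: no

Derivation:
Drop 1: J rot2 at col 1 lands with bottom-row=0; cleared 0 line(s) (total 0); column heights now [0 2 2 2 0], max=2
Drop 2: L rot1 at col 2 lands with bottom-row=2; cleared 0 line(s) (total 0); column heights now [0 2 5 3 0], max=5
Drop 3: O rot3 at col 3 lands with bottom-row=3; cleared 0 line(s) (total 0); column heights now [0 2 5 5 5], max=5
Test piece S rot3 at col 1 (width 2): heights before test = [0 2 5 5 5]; fits = False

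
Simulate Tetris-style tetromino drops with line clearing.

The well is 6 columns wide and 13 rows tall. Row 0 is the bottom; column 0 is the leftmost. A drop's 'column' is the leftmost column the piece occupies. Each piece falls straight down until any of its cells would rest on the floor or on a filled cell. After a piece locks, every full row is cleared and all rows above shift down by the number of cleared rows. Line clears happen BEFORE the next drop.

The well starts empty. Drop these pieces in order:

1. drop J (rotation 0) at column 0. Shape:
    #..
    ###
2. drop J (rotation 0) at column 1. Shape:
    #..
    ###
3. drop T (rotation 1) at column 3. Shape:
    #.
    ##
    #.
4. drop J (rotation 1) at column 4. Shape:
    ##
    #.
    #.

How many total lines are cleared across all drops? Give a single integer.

Answer: 0

Derivation:
Drop 1: J rot0 at col 0 lands with bottom-row=0; cleared 0 line(s) (total 0); column heights now [2 1 1 0 0 0], max=2
Drop 2: J rot0 at col 1 lands with bottom-row=1; cleared 0 line(s) (total 0); column heights now [2 3 2 2 0 0], max=3
Drop 3: T rot1 at col 3 lands with bottom-row=2; cleared 0 line(s) (total 0); column heights now [2 3 2 5 4 0], max=5
Drop 4: J rot1 at col 4 lands with bottom-row=4; cleared 0 line(s) (total 0); column heights now [2 3 2 5 7 7], max=7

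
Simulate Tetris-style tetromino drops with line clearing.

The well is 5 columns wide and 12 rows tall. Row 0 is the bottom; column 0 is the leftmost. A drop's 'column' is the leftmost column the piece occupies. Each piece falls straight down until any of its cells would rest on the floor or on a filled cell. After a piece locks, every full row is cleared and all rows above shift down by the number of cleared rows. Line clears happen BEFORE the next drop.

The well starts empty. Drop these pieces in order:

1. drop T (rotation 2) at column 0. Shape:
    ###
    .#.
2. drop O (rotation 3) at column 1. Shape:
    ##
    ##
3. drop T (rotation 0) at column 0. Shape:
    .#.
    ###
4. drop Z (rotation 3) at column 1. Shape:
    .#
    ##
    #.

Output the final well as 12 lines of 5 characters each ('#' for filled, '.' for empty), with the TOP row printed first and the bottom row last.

Answer: .....
.....
.....
..#..
.##..
.#...
.#...
###..
.##..
.##..
###..
.#...

Derivation:
Drop 1: T rot2 at col 0 lands with bottom-row=0; cleared 0 line(s) (total 0); column heights now [2 2 2 0 0], max=2
Drop 2: O rot3 at col 1 lands with bottom-row=2; cleared 0 line(s) (total 0); column heights now [2 4 4 0 0], max=4
Drop 3: T rot0 at col 0 lands with bottom-row=4; cleared 0 line(s) (total 0); column heights now [5 6 5 0 0], max=6
Drop 4: Z rot3 at col 1 lands with bottom-row=6; cleared 0 line(s) (total 0); column heights now [5 8 9 0 0], max=9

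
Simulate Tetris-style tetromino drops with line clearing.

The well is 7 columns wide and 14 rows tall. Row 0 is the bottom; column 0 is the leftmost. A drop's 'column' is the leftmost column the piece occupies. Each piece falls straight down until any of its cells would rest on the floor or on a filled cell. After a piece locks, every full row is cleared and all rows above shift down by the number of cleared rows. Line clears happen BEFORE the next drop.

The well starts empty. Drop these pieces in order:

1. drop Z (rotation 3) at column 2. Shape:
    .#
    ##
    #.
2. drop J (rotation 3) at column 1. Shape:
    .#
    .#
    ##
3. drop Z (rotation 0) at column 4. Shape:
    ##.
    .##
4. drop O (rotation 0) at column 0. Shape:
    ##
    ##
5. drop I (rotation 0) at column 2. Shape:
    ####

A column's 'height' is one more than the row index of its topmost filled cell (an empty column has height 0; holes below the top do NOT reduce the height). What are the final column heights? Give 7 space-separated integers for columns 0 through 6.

Drop 1: Z rot3 at col 2 lands with bottom-row=0; cleared 0 line(s) (total 0); column heights now [0 0 2 3 0 0 0], max=3
Drop 2: J rot3 at col 1 lands with bottom-row=2; cleared 0 line(s) (total 0); column heights now [0 3 5 3 0 0 0], max=5
Drop 3: Z rot0 at col 4 lands with bottom-row=0; cleared 0 line(s) (total 0); column heights now [0 3 5 3 2 2 1], max=5
Drop 4: O rot0 at col 0 lands with bottom-row=3; cleared 0 line(s) (total 0); column heights now [5 5 5 3 2 2 1], max=5
Drop 5: I rot0 at col 2 lands with bottom-row=5; cleared 0 line(s) (total 0); column heights now [5 5 6 6 6 6 1], max=6

Answer: 5 5 6 6 6 6 1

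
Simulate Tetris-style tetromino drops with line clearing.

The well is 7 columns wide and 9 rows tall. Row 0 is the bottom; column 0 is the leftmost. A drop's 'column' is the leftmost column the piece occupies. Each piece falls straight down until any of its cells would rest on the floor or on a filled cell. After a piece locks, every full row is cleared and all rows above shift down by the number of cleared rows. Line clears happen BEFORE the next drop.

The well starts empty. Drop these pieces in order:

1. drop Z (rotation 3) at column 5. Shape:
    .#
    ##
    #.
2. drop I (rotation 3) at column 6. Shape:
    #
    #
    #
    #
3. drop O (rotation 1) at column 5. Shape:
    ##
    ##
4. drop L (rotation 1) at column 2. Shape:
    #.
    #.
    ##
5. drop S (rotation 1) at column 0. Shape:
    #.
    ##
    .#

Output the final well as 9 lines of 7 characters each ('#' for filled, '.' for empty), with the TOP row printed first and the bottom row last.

Answer: .....##
.....##
......#
......#
......#
......#
#.#...#
###..##
.###.#.

Derivation:
Drop 1: Z rot3 at col 5 lands with bottom-row=0; cleared 0 line(s) (total 0); column heights now [0 0 0 0 0 2 3], max=3
Drop 2: I rot3 at col 6 lands with bottom-row=3; cleared 0 line(s) (total 0); column heights now [0 0 0 0 0 2 7], max=7
Drop 3: O rot1 at col 5 lands with bottom-row=7; cleared 0 line(s) (total 0); column heights now [0 0 0 0 0 9 9], max=9
Drop 4: L rot1 at col 2 lands with bottom-row=0; cleared 0 line(s) (total 0); column heights now [0 0 3 1 0 9 9], max=9
Drop 5: S rot1 at col 0 lands with bottom-row=0; cleared 0 line(s) (total 0); column heights now [3 2 3 1 0 9 9], max=9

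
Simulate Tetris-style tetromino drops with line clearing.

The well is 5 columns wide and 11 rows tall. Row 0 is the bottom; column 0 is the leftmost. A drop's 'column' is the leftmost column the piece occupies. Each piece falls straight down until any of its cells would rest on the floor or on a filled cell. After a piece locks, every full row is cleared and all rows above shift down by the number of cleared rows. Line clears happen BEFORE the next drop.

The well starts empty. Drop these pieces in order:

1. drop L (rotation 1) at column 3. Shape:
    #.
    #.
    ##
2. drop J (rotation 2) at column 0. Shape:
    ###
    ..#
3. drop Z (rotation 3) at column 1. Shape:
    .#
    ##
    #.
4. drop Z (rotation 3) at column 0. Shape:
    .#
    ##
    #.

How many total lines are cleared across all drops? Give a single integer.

Answer: 0

Derivation:
Drop 1: L rot1 at col 3 lands with bottom-row=0; cleared 0 line(s) (total 0); column heights now [0 0 0 3 1], max=3
Drop 2: J rot2 at col 0 lands with bottom-row=0; cleared 0 line(s) (total 0); column heights now [2 2 2 3 1], max=3
Drop 3: Z rot3 at col 1 lands with bottom-row=2; cleared 0 line(s) (total 0); column heights now [2 4 5 3 1], max=5
Drop 4: Z rot3 at col 0 lands with bottom-row=3; cleared 0 line(s) (total 0); column heights now [5 6 5 3 1], max=6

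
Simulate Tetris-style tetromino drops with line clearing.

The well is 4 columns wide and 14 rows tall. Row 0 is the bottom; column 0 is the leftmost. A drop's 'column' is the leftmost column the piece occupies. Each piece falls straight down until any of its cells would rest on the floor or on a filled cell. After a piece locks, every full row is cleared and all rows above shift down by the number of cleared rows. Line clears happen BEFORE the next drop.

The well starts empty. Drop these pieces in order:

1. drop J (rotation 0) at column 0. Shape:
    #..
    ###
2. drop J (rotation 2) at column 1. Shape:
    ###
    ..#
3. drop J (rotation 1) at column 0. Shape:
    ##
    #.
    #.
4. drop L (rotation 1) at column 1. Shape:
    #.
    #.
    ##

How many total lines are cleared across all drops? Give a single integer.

Drop 1: J rot0 at col 0 lands with bottom-row=0; cleared 0 line(s) (total 0); column heights now [2 1 1 0], max=2
Drop 2: J rot2 at col 1 lands with bottom-row=0; cleared 2 line(s) (total 2); column heights now [0 0 0 0], max=0
Drop 3: J rot1 at col 0 lands with bottom-row=0; cleared 0 line(s) (total 2); column heights now [3 3 0 0], max=3
Drop 4: L rot1 at col 1 lands with bottom-row=3; cleared 0 line(s) (total 2); column heights now [3 6 4 0], max=6

Answer: 2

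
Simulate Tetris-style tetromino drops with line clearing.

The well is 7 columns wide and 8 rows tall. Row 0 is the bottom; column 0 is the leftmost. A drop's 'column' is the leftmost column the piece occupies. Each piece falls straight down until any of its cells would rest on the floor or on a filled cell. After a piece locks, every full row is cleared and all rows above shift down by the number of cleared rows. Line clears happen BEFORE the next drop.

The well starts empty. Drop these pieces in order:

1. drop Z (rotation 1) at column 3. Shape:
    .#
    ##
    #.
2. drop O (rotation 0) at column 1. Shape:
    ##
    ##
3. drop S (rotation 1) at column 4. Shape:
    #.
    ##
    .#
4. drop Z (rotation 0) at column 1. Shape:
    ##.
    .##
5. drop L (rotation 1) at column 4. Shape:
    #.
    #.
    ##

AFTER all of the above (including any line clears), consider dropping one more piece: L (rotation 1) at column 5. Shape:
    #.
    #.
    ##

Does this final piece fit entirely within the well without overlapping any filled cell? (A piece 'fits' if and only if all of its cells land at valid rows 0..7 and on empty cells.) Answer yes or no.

Drop 1: Z rot1 at col 3 lands with bottom-row=0; cleared 0 line(s) (total 0); column heights now [0 0 0 2 3 0 0], max=3
Drop 2: O rot0 at col 1 lands with bottom-row=0; cleared 0 line(s) (total 0); column heights now [0 2 2 2 3 0 0], max=3
Drop 3: S rot1 at col 4 lands with bottom-row=2; cleared 0 line(s) (total 0); column heights now [0 2 2 2 5 4 0], max=5
Drop 4: Z rot0 at col 1 lands with bottom-row=2; cleared 0 line(s) (total 0); column heights now [0 4 4 3 5 4 0], max=5
Drop 5: L rot1 at col 4 lands with bottom-row=5; cleared 0 line(s) (total 0); column heights now [0 4 4 3 8 6 0], max=8
Test piece L rot1 at col 5 (width 2): heights before test = [0 4 4 3 8 6 0]; fits = False

Answer: no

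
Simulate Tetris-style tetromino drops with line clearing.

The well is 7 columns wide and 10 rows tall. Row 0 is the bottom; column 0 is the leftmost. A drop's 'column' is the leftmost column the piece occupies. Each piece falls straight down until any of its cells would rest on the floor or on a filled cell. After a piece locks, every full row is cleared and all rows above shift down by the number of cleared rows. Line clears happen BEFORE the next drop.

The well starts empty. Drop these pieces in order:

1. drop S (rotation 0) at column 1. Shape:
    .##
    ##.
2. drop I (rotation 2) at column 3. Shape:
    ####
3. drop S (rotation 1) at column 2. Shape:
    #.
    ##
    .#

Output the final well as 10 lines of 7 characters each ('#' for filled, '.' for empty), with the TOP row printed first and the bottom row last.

Drop 1: S rot0 at col 1 lands with bottom-row=0; cleared 0 line(s) (total 0); column heights now [0 1 2 2 0 0 0], max=2
Drop 2: I rot2 at col 3 lands with bottom-row=2; cleared 0 line(s) (total 0); column heights now [0 1 2 3 3 3 3], max=3
Drop 3: S rot1 at col 2 lands with bottom-row=3; cleared 0 line(s) (total 0); column heights now [0 1 6 5 3 3 3], max=6

Answer: .......
.......
.......
.......
..#....
..##...
...#...
...####
..##...
.##....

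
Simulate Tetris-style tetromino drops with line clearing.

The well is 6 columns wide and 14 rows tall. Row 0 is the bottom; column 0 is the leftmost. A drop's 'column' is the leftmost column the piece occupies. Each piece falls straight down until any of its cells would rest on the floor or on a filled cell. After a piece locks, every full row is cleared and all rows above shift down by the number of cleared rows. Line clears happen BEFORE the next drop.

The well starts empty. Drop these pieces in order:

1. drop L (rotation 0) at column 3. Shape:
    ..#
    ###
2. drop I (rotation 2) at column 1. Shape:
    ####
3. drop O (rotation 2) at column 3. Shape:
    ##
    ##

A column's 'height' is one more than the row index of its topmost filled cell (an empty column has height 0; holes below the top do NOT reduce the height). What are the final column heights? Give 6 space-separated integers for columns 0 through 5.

Answer: 0 2 2 4 4 2

Derivation:
Drop 1: L rot0 at col 3 lands with bottom-row=0; cleared 0 line(s) (total 0); column heights now [0 0 0 1 1 2], max=2
Drop 2: I rot2 at col 1 lands with bottom-row=1; cleared 0 line(s) (total 0); column heights now [0 2 2 2 2 2], max=2
Drop 3: O rot2 at col 3 lands with bottom-row=2; cleared 0 line(s) (total 0); column heights now [0 2 2 4 4 2], max=4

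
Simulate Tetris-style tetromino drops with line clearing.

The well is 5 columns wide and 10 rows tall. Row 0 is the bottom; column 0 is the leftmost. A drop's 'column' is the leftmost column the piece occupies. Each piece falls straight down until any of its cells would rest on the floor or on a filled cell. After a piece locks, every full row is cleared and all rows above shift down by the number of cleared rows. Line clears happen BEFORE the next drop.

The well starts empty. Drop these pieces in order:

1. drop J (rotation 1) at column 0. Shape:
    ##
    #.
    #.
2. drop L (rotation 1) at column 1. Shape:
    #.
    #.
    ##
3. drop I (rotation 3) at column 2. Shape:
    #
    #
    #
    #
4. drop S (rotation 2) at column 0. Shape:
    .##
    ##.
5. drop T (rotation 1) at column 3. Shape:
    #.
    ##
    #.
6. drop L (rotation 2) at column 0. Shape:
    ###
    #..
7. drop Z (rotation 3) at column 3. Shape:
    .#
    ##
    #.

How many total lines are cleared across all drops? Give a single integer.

Answer: 0

Derivation:
Drop 1: J rot1 at col 0 lands with bottom-row=0; cleared 0 line(s) (total 0); column heights now [3 3 0 0 0], max=3
Drop 2: L rot1 at col 1 lands with bottom-row=3; cleared 0 line(s) (total 0); column heights now [3 6 4 0 0], max=6
Drop 3: I rot3 at col 2 lands with bottom-row=4; cleared 0 line(s) (total 0); column heights now [3 6 8 0 0], max=8
Drop 4: S rot2 at col 0 lands with bottom-row=7; cleared 0 line(s) (total 0); column heights now [8 9 9 0 0], max=9
Drop 5: T rot1 at col 3 lands with bottom-row=0; cleared 0 line(s) (total 0); column heights now [8 9 9 3 2], max=9
Drop 6: L rot2 at col 0 lands with bottom-row=8; cleared 0 line(s) (total 0); column heights now [10 10 10 3 2], max=10
Drop 7: Z rot3 at col 3 lands with bottom-row=3; cleared 0 line(s) (total 0); column heights now [10 10 10 5 6], max=10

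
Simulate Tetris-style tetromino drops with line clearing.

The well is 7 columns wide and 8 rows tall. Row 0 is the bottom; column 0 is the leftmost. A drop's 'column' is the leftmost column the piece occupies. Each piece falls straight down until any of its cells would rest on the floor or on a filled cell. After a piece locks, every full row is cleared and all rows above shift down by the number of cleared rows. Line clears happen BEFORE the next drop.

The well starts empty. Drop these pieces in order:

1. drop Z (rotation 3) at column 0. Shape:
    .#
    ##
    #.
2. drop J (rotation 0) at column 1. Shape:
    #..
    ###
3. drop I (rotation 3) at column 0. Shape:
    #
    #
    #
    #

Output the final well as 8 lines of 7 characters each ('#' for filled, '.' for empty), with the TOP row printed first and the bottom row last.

Drop 1: Z rot3 at col 0 lands with bottom-row=0; cleared 0 line(s) (total 0); column heights now [2 3 0 0 0 0 0], max=3
Drop 2: J rot0 at col 1 lands with bottom-row=3; cleared 0 line(s) (total 0); column heights now [2 5 4 4 0 0 0], max=5
Drop 3: I rot3 at col 0 lands with bottom-row=2; cleared 0 line(s) (total 0); column heights now [6 5 4 4 0 0 0], max=6

Answer: .......
.......
#......
##.....
####...
##.....
##.....
#......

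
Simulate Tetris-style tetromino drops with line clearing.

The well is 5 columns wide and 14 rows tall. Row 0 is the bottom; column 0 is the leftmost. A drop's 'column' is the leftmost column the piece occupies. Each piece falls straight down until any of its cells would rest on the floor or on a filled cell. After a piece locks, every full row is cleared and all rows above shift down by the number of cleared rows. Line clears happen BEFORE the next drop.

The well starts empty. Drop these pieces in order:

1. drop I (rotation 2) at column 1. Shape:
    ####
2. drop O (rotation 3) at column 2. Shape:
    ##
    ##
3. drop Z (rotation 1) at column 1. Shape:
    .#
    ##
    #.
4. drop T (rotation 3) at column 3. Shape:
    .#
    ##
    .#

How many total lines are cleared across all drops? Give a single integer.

Drop 1: I rot2 at col 1 lands with bottom-row=0; cleared 0 line(s) (total 0); column heights now [0 1 1 1 1], max=1
Drop 2: O rot3 at col 2 lands with bottom-row=1; cleared 0 line(s) (total 0); column heights now [0 1 3 3 1], max=3
Drop 3: Z rot1 at col 1 lands with bottom-row=2; cleared 0 line(s) (total 0); column heights now [0 4 5 3 1], max=5
Drop 4: T rot3 at col 3 lands with bottom-row=2; cleared 0 line(s) (total 0); column heights now [0 4 5 4 5], max=5

Answer: 0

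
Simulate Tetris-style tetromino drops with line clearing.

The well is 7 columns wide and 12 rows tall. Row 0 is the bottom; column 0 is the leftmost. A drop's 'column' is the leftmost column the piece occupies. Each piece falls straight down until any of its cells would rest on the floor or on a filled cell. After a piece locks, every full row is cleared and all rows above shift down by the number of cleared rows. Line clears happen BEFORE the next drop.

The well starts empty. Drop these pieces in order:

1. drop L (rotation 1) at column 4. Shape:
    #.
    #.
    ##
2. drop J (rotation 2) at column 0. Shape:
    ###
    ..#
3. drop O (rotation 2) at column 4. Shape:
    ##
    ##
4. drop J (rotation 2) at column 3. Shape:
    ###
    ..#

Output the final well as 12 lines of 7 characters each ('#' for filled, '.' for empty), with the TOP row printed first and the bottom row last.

Drop 1: L rot1 at col 4 lands with bottom-row=0; cleared 0 line(s) (total 0); column heights now [0 0 0 0 3 1 0], max=3
Drop 2: J rot2 at col 0 lands with bottom-row=0; cleared 0 line(s) (total 0); column heights now [2 2 2 0 3 1 0], max=3
Drop 3: O rot2 at col 4 lands with bottom-row=3; cleared 0 line(s) (total 0); column heights now [2 2 2 0 5 5 0], max=5
Drop 4: J rot2 at col 3 lands with bottom-row=5; cleared 0 line(s) (total 0); column heights now [2 2 2 7 7 7 0], max=7

Answer: .......
.......
.......
.......
.......
...###.
.....#.
....##.
....##.
....#..
###.#..
..#.##.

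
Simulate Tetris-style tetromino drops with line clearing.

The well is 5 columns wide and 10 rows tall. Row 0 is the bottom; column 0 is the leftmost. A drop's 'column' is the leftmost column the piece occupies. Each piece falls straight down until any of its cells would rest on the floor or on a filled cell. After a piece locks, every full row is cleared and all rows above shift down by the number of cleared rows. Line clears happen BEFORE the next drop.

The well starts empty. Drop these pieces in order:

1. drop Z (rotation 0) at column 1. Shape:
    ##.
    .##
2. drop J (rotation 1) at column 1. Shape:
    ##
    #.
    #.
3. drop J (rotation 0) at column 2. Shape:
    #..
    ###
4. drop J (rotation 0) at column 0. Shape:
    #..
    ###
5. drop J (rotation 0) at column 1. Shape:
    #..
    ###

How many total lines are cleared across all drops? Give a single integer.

Drop 1: Z rot0 at col 1 lands with bottom-row=0; cleared 0 line(s) (total 0); column heights now [0 2 2 1 0], max=2
Drop 2: J rot1 at col 1 lands with bottom-row=2; cleared 0 line(s) (total 0); column heights now [0 5 5 1 0], max=5
Drop 3: J rot0 at col 2 lands with bottom-row=5; cleared 0 line(s) (total 0); column heights now [0 5 7 6 6], max=7
Drop 4: J rot0 at col 0 lands with bottom-row=7; cleared 0 line(s) (total 0); column heights now [9 8 8 6 6], max=9
Drop 5: J rot0 at col 1 lands with bottom-row=8; cleared 0 line(s) (total 0); column heights now [9 10 9 9 6], max=10

Answer: 0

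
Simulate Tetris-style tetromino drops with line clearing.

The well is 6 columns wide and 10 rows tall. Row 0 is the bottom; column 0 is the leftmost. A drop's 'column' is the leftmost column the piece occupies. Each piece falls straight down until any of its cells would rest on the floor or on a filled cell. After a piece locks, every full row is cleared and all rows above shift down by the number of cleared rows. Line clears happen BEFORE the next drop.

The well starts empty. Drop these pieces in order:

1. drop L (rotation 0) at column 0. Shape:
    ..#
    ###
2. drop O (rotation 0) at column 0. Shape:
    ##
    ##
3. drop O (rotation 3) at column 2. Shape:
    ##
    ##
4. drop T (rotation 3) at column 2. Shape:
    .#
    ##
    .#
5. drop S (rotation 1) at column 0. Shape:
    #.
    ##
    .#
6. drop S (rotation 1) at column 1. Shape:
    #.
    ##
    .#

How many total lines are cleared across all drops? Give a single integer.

Drop 1: L rot0 at col 0 lands with bottom-row=0; cleared 0 line(s) (total 0); column heights now [1 1 2 0 0 0], max=2
Drop 2: O rot0 at col 0 lands with bottom-row=1; cleared 0 line(s) (total 0); column heights now [3 3 2 0 0 0], max=3
Drop 3: O rot3 at col 2 lands with bottom-row=2; cleared 0 line(s) (total 0); column heights now [3 3 4 4 0 0], max=4
Drop 4: T rot3 at col 2 lands with bottom-row=4; cleared 0 line(s) (total 0); column heights now [3 3 6 7 0 0], max=7
Drop 5: S rot1 at col 0 lands with bottom-row=3; cleared 0 line(s) (total 0); column heights now [6 5 6 7 0 0], max=7
Drop 6: S rot1 at col 1 lands with bottom-row=6; cleared 0 line(s) (total 0); column heights now [6 9 8 7 0 0], max=9

Answer: 0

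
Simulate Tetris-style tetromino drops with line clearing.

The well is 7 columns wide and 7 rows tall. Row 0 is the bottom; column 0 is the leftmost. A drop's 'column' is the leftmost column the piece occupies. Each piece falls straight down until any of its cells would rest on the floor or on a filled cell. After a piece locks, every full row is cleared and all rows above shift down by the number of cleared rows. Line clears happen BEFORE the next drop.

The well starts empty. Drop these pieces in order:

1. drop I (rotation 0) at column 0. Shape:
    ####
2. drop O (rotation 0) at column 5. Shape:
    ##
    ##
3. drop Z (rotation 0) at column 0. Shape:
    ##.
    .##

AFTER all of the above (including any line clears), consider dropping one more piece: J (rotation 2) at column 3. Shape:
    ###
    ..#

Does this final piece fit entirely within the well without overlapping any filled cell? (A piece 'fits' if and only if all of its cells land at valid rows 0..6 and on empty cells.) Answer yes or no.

Drop 1: I rot0 at col 0 lands with bottom-row=0; cleared 0 line(s) (total 0); column heights now [1 1 1 1 0 0 0], max=1
Drop 2: O rot0 at col 5 lands with bottom-row=0; cleared 0 line(s) (total 0); column heights now [1 1 1 1 0 2 2], max=2
Drop 3: Z rot0 at col 0 lands with bottom-row=1; cleared 0 line(s) (total 0); column heights now [3 3 2 1 0 2 2], max=3
Test piece J rot2 at col 3 (width 3): heights before test = [3 3 2 1 0 2 2]; fits = True

Answer: yes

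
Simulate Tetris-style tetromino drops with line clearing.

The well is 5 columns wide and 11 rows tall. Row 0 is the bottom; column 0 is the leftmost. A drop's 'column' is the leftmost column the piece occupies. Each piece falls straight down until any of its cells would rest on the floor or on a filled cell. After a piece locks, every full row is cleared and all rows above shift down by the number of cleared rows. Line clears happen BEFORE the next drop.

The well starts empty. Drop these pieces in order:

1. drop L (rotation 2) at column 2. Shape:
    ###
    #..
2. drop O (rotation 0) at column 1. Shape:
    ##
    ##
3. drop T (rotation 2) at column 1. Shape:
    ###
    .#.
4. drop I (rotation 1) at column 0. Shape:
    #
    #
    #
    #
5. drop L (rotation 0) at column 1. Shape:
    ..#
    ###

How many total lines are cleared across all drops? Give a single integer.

Answer: 0

Derivation:
Drop 1: L rot2 at col 2 lands with bottom-row=0; cleared 0 line(s) (total 0); column heights now [0 0 2 2 2], max=2
Drop 2: O rot0 at col 1 lands with bottom-row=2; cleared 0 line(s) (total 0); column heights now [0 4 4 2 2], max=4
Drop 3: T rot2 at col 1 lands with bottom-row=4; cleared 0 line(s) (total 0); column heights now [0 6 6 6 2], max=6
Drop 4: I rot1 at col 0 lands with bottom-row=0; cleared 0 line(s) (total 0); column heights now [4 6 6 6 2], max=6
Drop 5: L rot0 at col 1 lands with bottom-row=6; cleared 0 line(s) (total 0); column heights now [4 7 7 8 2], max=8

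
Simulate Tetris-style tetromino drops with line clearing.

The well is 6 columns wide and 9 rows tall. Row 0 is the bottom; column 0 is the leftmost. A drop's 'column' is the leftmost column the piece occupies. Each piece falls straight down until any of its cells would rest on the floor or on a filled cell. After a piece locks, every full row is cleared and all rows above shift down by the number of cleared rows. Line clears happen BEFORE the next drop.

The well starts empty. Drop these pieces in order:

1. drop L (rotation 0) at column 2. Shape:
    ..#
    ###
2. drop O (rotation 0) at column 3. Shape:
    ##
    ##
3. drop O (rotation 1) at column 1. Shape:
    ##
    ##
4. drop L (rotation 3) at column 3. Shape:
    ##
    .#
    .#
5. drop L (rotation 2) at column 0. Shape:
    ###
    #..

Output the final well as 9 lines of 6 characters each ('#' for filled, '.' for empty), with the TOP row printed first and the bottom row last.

Drop 1: L rot0 at col 2 lands with bottom-row=0; cleared 0 line(s) (total 0); column heights now [0 0 1 1 2 0], max=2
Drop 2: O rot0 at col 3 lands with bottom-row=2; cleared 0 line(s) (total 0); column heights now [0 0 1 4 4 0], max=4
Drop 3: O rot1 at col 1 lands with bottom-row=1; cleared 0 line(s) (total 0); column heights now [0 3 3 4 4 0], max=4
Drop 4: L rot3 at col 3 lands with bottom-row=4; cleared 0 line(s) (total 0); column heights now [0 3 3 7 7 0], max=7
Drop 5: L rot2 at col 0 lands with bottom-row=2; cleared 0 line(s) (total 0); column heights now [4 4 4 7 7 0], max=7

Answer: ......
......
...##.
....#.
....#.
#####.
#####.
.##.#.
..###.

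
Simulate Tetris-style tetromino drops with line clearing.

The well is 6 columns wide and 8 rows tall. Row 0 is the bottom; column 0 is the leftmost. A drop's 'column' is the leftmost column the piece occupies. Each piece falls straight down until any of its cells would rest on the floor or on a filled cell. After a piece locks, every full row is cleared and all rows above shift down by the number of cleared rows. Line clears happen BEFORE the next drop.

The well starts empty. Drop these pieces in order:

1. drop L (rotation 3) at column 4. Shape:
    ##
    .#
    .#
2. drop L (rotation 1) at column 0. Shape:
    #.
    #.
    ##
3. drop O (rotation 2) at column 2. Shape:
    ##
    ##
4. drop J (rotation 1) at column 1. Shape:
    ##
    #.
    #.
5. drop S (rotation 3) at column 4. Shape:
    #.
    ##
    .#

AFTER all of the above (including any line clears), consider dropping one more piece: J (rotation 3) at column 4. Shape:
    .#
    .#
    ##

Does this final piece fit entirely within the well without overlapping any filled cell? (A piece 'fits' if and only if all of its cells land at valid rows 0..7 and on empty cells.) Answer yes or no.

Drop 1: L rot3 at col 4 lands with bottom-row=0; cleared 0 line(s) (total 0); column heights now [0 0 0 0 3 3], max=3
Drop 2: L rot1 at col 0 lands with bottom-row=0; cleared 0 line(s) (total 0); column heights now [3 1 0 0 3 3], max=3
Drop 3: O rot2 at col 2 lands with bottom-row=0; cleared 0 line(s) (total 0); column heights now [3 1 2 2 3 3], max=3
Drop 4: J rot1 at col 1 lands with bottom-row=1; cleared 0 line(s) (total 0); column heights now [3 4 4 2 3 3], max=4
Drop 5: S rot3 at col 4 lands with bottom-row=3; cleared 0 line(s) (total 0); column heights now [3 4 4 2 6 5], max=6
Test piece J rot3 at col 4 (width 2): heights before test = [3 4 4 2 6 5]; fits = False

Answer: no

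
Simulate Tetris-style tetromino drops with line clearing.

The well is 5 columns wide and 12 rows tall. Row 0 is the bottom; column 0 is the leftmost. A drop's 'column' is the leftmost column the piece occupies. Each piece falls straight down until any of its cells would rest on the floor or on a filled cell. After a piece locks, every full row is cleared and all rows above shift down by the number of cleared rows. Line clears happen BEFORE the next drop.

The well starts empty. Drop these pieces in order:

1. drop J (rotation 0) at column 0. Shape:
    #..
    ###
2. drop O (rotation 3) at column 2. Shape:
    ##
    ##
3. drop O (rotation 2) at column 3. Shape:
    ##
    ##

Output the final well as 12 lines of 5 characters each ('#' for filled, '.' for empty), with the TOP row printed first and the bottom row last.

Drop 1: J rot0 at col 0 lands with bottom-row=0; cleared 0 line(s) (total 0); column heights now [2 1 1 0 0], max=2
Drop 2: O rot3 at col 2 lands with bottom-row=1; cleared 0 line(s) (total 0); column heights now [2 1 3 3 0], max=3
Drop 3: O rot2 at col 3 lands with bottom-row=3; cleared 0 line(s) (total 0); column heights now [2 1 3 5 5], max=5

Answer: .....
.....
.....
.....
.....
.....
.....
...##
...##
..##.
#.##.
###..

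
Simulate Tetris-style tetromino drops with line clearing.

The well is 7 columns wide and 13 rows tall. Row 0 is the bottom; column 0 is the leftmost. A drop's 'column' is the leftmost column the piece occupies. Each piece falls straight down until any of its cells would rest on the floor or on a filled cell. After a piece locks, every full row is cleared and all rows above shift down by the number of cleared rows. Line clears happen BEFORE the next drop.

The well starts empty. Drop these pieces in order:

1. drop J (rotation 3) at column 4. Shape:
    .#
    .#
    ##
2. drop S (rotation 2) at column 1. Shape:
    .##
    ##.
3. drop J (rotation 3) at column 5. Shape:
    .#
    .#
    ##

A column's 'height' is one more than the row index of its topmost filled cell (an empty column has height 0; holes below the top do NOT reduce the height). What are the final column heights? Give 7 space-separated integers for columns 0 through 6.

Drop 1: J rot3 at col 4 lands with bottom-row=0; cleared 0 line(s) (total 0); column heights now [0 0 0 0 1 3 0], max=3
Drop 2: S rot2 at col 1 lands with bottom-row=0; cleared 0 line(s) (total 0); column heights now [0 1 2 2 1 3 0], max=3
Drop 3: J rot3 at col 5 lands with bottom-row=3; cleared 0 line(s) (total 0); column heights now [0 1 2 2 1 4 6], max=6

Answer: 0 1 2 2 1 4 6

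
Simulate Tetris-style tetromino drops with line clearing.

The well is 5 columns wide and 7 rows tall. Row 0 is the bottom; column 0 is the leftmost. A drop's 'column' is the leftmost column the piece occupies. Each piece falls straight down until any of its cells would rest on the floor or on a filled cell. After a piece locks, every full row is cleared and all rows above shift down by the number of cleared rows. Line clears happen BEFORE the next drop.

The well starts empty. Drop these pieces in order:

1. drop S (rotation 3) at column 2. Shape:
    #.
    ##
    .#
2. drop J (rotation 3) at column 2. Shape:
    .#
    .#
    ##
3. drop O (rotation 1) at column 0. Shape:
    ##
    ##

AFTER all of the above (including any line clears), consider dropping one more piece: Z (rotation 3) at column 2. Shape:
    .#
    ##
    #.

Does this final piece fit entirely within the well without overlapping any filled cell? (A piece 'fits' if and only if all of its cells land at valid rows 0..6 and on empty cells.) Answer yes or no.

Drop 1: S rot3 at col 2 lands with bottom-row=0; cleared 0 line(s) (total 0); column heights now [0 0 3 2 0], max=3
Drop 2: J rot3 at col 2 lands with bottom-row=3; cleared 0 line(s) (total 0); column heights now [0 0 4 6 0], max=6
Drop 3: O rot1 at col 0 lands with bottom-row=0; cleared 0 line(s) (total 0); column heights now [2 2 4 6 0], max=6
Test piece Z rot3 at col 2 (width 2): heights before test = [2 2 4 6 0]; fits = False

Answer: no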